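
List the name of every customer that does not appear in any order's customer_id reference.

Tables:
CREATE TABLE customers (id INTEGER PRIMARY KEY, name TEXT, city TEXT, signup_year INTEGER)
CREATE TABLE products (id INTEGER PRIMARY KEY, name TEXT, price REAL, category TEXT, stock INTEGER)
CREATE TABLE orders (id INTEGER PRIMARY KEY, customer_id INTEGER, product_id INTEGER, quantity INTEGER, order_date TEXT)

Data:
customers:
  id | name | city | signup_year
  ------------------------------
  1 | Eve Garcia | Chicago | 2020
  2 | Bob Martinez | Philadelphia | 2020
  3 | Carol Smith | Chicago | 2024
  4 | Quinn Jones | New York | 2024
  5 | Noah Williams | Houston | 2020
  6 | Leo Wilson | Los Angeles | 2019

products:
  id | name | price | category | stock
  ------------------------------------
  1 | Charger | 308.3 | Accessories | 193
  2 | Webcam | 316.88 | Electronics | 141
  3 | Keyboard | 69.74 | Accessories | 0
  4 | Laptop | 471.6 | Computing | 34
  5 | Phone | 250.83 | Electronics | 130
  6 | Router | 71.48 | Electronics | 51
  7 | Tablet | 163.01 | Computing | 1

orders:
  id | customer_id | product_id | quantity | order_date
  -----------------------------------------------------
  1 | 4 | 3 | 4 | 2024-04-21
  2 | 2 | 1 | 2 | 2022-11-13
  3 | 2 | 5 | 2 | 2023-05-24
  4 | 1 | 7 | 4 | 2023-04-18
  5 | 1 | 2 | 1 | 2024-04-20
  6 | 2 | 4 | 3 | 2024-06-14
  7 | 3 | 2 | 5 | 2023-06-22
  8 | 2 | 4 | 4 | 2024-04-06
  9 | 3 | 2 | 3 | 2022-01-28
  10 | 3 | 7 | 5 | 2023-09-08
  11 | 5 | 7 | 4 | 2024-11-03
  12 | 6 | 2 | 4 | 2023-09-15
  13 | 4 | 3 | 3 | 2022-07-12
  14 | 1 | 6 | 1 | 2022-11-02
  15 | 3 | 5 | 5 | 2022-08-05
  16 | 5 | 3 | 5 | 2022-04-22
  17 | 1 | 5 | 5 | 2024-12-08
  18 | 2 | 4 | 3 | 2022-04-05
SELECT p.name FROM customers p LEFT JOIN orders c ON c.customer_id = p.id WHERE c.id IS NULL

Execution result:
(no rows)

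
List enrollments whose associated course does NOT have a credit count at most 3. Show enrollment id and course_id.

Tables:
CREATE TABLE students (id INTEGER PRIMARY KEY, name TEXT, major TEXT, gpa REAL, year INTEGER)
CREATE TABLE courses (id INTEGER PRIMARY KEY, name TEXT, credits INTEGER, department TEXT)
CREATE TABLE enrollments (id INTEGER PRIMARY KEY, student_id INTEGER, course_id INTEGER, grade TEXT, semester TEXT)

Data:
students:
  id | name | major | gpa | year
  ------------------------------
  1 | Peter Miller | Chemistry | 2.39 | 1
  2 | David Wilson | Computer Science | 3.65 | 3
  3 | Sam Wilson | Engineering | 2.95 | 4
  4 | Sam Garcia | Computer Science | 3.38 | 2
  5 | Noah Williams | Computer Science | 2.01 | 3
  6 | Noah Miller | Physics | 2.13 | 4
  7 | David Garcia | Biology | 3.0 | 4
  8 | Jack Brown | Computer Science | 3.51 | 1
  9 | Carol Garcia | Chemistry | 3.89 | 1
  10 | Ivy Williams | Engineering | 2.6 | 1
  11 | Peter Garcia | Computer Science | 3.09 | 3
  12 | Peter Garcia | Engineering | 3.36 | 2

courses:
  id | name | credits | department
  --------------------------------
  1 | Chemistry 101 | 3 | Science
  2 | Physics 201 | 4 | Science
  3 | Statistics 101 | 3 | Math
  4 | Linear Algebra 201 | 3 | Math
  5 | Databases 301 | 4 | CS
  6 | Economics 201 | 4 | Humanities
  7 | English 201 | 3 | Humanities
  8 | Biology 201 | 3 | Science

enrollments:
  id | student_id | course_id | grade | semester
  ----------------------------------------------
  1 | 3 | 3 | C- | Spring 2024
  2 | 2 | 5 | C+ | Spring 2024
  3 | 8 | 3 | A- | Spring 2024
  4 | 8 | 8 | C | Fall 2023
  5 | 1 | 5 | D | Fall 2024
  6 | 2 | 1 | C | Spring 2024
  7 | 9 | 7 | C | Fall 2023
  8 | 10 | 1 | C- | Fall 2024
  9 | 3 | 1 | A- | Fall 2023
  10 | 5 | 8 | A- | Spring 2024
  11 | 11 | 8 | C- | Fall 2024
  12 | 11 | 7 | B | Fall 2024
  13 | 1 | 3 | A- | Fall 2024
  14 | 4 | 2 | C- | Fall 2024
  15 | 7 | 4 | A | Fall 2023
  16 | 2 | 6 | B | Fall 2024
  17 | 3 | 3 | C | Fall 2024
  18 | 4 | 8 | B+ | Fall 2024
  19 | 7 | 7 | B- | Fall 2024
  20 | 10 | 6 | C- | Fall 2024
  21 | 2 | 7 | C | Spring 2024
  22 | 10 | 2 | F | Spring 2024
SELECT id, course_id FROM enrollments WHERE course_id NOT IN (SELECT id FROM courses WHERE credits <= 3)

Execution result:
id | course_id
2 | 5
5 | 5
14 | 2
16 | 6
20 | 6
22 | 2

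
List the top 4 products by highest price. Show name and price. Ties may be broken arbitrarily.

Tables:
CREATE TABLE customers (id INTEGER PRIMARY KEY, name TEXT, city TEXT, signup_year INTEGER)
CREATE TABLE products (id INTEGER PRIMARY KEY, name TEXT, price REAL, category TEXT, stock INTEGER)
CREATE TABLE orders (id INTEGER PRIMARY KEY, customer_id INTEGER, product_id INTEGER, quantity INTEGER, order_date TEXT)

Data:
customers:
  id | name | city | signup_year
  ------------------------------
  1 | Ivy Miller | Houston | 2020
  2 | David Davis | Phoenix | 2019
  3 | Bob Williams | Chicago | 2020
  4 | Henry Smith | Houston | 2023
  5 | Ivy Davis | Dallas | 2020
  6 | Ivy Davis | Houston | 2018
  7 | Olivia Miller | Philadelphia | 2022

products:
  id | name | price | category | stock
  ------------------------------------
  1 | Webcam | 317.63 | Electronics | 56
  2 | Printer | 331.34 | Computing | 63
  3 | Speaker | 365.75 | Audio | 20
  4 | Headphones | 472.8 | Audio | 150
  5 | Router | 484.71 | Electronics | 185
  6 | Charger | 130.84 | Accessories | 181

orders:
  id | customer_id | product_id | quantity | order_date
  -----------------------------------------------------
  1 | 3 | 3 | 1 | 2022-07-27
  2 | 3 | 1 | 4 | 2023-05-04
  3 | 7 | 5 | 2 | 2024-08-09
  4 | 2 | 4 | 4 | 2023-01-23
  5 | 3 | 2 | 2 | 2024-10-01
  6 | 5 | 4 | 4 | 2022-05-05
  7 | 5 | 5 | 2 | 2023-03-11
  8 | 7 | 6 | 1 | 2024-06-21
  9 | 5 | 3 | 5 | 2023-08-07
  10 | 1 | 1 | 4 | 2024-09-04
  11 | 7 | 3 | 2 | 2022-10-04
SELECT name, price FROM products ORDER BY price DESC LIMIT 4

Execution result:
name | price
Router | 484.71
Headphones | 472.80
Speaker | 365.75
Printer | 331.34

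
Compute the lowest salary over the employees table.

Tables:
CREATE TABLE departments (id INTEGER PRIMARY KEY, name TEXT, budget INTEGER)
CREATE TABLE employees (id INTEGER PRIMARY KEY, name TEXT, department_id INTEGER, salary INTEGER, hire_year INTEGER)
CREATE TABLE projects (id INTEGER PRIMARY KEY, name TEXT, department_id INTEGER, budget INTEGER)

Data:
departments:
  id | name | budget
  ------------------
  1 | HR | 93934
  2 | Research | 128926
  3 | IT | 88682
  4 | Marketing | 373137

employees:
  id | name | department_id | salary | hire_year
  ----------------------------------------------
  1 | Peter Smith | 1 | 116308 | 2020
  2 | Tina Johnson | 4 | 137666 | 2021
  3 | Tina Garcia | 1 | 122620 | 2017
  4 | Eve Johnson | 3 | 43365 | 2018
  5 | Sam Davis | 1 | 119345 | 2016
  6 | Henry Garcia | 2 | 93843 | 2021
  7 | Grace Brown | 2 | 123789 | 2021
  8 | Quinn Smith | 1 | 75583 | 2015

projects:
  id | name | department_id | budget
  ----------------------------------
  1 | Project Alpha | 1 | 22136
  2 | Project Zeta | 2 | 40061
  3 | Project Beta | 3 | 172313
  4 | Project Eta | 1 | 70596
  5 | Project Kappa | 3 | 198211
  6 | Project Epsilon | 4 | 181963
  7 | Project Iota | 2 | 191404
SELECT MIN(salary) FROM employees

Execution result:
43365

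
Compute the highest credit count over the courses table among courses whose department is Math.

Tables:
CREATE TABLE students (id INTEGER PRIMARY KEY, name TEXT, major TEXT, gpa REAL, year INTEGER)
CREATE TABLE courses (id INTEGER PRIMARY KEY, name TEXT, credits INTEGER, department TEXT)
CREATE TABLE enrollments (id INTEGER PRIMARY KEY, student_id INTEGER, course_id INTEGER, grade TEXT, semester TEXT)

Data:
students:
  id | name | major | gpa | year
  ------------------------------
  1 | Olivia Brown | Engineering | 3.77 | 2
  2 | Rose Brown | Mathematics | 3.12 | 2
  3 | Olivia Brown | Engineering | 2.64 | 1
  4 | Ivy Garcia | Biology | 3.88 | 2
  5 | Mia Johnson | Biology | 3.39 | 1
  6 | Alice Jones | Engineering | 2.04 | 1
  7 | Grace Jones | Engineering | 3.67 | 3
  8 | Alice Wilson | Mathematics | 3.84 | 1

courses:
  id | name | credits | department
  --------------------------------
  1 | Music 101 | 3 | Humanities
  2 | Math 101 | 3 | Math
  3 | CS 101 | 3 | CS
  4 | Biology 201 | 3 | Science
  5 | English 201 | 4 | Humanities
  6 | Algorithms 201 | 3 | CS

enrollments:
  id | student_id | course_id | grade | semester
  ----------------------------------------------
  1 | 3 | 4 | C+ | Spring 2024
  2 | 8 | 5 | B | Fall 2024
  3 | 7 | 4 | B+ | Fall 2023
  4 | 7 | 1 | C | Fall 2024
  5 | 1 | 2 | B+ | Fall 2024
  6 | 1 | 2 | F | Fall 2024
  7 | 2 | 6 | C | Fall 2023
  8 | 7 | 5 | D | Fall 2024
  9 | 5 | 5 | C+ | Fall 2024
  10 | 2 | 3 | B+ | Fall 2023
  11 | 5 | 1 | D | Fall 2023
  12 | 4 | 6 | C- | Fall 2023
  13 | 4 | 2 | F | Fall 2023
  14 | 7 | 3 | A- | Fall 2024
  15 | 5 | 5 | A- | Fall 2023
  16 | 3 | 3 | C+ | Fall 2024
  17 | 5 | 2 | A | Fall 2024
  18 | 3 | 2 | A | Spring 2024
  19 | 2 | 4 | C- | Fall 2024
SELECT MAX(credits) FROM courses WHERE department = 'Math'

Execution result:
3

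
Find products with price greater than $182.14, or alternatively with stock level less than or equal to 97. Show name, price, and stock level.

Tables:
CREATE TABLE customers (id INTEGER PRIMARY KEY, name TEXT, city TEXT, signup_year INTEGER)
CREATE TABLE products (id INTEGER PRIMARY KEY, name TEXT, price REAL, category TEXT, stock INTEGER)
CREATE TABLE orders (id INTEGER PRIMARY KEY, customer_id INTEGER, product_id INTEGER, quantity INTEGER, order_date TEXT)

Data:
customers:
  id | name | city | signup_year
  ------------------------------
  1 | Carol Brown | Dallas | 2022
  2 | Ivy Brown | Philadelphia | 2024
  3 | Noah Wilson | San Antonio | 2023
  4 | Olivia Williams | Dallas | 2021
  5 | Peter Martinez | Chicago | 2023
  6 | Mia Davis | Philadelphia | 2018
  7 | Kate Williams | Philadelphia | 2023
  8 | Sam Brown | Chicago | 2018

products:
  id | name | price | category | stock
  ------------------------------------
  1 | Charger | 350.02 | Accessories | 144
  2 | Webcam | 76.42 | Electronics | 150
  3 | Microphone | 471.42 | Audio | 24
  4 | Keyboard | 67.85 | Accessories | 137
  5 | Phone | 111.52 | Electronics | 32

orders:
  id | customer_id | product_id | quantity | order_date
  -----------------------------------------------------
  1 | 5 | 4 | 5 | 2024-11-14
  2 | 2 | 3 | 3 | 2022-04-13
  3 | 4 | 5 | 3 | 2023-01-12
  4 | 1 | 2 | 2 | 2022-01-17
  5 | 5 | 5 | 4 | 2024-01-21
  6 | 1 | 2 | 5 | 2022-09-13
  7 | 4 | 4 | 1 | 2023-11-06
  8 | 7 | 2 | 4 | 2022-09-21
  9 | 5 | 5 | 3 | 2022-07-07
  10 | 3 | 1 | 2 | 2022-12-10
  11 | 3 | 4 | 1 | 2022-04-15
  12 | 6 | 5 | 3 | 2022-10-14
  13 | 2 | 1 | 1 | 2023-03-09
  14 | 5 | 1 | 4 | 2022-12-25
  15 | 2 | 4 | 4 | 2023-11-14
SELECT name, price, stock FROM products WHERE price > 182.14 OR stock <= 97

Execution result:
name | price | stock
Charger | 350.02 | 144
Microphone | 471.42 | 24
Phone | 111.52 | 32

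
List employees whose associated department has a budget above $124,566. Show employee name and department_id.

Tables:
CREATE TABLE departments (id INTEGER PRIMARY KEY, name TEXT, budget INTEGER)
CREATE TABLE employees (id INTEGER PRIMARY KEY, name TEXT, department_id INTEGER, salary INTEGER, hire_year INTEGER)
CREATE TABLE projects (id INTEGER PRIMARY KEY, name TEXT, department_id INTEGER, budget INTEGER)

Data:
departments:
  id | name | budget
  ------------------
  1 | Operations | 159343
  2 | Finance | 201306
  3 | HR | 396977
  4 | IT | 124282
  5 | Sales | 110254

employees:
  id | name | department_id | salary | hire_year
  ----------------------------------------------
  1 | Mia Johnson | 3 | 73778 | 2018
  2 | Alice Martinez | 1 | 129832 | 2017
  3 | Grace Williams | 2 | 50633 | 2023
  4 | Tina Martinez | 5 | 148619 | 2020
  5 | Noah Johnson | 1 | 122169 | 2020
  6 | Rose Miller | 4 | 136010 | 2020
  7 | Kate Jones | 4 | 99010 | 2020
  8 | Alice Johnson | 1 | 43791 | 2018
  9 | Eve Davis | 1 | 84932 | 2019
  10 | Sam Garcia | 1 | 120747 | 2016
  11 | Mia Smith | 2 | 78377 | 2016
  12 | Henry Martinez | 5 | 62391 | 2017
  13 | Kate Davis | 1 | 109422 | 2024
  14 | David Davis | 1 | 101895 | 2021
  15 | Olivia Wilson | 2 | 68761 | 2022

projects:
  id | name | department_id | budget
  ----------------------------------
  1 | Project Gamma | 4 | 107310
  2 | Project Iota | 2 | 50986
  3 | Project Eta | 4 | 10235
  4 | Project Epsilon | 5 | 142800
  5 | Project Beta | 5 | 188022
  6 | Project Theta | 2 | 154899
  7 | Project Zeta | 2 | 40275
SELECT name, department_id FROM employees WHERE department_id IN (SELECT id FROM departments WHERE budget > 124566)

Execution result:
name | department_id
Mia Johnson | 3
Alice Martinez | 1
Grace Williams | 2
Noah Johnson | 1
Alice Johnson | 1
Eve Davis | 1
Sam Garcia | 1
Mia Smith | 2
Kate Davis | 1
David Davis | 1
Olivia Wilson | 2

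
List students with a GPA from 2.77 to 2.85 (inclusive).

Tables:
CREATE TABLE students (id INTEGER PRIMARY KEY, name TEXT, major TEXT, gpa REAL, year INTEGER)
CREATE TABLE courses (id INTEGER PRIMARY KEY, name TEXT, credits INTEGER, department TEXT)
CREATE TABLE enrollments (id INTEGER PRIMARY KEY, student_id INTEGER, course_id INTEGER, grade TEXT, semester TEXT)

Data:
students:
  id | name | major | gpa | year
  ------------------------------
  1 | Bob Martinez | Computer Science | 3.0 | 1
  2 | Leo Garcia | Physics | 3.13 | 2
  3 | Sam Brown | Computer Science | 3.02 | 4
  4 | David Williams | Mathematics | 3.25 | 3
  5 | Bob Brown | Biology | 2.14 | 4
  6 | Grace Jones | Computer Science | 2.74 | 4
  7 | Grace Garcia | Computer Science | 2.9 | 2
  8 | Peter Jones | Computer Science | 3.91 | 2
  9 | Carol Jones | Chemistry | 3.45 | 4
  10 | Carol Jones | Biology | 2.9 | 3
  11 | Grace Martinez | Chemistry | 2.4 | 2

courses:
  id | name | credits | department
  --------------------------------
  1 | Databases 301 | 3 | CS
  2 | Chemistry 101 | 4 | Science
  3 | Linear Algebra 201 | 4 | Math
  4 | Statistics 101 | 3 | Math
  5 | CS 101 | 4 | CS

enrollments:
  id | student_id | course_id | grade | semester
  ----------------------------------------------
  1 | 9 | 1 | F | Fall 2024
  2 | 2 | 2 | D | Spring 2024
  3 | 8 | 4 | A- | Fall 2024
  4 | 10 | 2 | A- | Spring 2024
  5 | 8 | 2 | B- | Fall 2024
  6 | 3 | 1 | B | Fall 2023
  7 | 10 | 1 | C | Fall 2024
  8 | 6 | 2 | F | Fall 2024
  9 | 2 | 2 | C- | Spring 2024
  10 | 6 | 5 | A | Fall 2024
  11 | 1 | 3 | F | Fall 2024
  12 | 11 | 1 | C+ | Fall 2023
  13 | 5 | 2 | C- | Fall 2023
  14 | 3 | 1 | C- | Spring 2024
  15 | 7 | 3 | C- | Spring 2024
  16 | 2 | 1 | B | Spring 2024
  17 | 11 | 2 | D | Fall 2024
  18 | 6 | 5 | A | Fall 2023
SELECT name, gpa FROM students WHERE gpa BETWEEN 2.77 AND 2.85

Execution result:
(no rows)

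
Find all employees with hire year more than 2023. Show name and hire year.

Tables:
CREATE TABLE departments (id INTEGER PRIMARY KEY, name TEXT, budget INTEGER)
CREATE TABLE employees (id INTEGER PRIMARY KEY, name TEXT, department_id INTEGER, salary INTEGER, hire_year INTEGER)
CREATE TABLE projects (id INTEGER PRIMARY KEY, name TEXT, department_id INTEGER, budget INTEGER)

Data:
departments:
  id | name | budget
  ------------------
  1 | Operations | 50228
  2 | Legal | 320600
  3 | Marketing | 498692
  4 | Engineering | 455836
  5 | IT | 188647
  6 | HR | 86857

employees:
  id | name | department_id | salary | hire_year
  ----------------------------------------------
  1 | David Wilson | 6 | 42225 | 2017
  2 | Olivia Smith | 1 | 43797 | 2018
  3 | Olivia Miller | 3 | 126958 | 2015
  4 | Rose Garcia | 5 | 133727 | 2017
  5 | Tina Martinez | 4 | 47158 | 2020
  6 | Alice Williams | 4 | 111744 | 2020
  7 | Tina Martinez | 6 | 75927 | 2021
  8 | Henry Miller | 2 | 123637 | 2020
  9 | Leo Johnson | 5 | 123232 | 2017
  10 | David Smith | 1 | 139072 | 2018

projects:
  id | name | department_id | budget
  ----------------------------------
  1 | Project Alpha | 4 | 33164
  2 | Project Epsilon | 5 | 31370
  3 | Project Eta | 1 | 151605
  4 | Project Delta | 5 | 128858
SELECT name, hire_year FROM employees WHERE hire_year > 2023

Execution result:
(no rows)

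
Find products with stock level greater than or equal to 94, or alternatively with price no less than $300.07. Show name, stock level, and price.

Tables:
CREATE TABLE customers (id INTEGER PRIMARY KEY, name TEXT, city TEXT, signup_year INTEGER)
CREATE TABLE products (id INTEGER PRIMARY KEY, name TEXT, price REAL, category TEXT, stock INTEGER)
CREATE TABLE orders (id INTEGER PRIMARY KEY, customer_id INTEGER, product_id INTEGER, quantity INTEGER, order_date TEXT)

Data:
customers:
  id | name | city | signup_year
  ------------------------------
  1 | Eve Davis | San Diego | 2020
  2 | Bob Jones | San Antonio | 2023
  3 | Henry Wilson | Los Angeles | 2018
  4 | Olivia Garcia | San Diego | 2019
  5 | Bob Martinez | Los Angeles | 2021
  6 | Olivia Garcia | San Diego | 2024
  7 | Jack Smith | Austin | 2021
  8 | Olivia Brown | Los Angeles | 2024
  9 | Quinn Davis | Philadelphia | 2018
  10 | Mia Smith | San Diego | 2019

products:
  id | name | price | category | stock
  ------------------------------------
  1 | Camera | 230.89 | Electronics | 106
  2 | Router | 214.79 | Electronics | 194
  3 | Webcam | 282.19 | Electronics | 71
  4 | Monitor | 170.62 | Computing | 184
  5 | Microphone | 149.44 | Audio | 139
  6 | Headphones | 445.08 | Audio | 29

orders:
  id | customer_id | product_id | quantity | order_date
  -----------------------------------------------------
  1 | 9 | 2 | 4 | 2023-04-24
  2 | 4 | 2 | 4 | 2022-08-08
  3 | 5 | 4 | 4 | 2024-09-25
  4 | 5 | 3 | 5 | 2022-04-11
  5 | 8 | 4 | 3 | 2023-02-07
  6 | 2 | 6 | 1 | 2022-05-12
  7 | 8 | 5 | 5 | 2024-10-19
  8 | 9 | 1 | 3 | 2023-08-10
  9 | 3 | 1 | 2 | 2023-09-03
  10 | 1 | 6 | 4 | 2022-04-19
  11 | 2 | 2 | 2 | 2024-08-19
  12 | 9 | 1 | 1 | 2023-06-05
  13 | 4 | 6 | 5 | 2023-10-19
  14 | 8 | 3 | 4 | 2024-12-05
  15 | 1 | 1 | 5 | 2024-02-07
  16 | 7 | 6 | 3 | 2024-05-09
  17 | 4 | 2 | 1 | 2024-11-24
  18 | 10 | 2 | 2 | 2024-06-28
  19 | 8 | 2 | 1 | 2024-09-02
SELECT name, stock, price FROM products WHERE stock >= 94 OR price >= 300.07

Execution result:
name | stock | price
Camera | 106 | 230.89
Router | 194 | 214.79
Monitor | 184 | 170.62
Microphone | 139 | 149.44
Headphones | 29 | 445.08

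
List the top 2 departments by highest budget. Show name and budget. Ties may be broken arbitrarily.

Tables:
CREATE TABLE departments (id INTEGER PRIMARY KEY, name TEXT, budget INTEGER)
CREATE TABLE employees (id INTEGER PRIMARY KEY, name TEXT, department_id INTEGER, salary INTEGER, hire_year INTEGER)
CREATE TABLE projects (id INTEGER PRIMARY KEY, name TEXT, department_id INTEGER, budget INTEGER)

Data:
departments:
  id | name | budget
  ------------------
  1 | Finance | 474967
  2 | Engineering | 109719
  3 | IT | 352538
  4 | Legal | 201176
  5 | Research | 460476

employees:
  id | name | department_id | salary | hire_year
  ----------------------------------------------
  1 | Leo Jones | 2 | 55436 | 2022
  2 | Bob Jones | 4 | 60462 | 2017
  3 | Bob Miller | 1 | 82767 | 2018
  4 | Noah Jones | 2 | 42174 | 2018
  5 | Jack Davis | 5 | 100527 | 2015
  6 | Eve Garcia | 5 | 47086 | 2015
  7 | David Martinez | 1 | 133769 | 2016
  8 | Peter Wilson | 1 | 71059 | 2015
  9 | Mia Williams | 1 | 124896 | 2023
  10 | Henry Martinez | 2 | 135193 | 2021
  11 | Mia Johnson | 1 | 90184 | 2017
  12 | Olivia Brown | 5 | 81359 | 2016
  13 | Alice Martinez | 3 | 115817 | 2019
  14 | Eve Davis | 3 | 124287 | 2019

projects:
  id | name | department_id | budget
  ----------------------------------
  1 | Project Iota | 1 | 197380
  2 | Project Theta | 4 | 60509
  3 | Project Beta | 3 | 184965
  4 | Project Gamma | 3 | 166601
SELECT name, budget FROM departments ORDER BY budget DESC LIMIT 2

Execution result:
name | budget
Finance | 474967
Research | 460476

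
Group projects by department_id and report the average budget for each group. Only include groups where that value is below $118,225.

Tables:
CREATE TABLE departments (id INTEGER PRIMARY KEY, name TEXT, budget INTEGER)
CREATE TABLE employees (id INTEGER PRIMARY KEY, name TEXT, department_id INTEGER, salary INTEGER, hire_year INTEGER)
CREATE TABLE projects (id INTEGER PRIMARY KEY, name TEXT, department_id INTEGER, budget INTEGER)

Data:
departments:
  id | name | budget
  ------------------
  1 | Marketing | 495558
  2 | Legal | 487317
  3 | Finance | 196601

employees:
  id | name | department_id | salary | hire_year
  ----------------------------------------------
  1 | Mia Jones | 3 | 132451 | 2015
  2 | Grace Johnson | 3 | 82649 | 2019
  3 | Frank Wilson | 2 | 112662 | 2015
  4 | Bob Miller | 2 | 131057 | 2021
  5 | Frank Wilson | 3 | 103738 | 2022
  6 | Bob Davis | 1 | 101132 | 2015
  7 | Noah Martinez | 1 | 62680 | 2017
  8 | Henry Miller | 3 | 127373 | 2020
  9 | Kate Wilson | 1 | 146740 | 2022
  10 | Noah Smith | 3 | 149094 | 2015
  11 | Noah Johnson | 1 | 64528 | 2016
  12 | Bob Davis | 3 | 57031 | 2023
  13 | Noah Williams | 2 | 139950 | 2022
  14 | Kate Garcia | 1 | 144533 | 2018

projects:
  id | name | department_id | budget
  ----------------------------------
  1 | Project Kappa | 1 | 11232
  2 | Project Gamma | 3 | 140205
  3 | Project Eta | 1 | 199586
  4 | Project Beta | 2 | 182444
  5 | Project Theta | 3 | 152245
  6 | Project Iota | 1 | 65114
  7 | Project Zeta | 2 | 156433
SELECT department_id, AVG(budget) AS avg_budget FROM projects GROUP BY department_id HAVING AVG(budget) < 118225

Execution result:
department_id | avg_budget
1 | 91977.33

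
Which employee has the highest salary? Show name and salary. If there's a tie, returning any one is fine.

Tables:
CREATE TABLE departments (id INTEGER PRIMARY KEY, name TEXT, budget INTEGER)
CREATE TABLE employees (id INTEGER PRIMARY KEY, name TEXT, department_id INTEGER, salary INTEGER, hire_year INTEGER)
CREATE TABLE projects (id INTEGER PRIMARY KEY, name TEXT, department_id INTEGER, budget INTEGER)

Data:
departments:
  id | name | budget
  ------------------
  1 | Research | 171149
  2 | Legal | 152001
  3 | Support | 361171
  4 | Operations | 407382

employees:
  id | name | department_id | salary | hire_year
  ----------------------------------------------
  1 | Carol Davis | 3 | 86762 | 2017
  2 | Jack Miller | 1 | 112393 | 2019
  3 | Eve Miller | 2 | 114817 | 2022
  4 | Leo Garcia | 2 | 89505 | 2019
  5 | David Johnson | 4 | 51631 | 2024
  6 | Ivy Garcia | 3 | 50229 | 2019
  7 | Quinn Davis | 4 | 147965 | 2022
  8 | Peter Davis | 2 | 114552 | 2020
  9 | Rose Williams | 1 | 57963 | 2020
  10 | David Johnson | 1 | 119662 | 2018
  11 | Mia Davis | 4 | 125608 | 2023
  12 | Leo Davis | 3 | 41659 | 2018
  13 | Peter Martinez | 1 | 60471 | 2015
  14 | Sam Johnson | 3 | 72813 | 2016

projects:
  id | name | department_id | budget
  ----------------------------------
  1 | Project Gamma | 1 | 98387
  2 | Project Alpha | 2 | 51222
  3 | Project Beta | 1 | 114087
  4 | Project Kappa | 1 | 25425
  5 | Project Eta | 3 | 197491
SELECT name, salary FROM employees ORDER BY salary DESC LIMIT 1

Execution result:
name | salary
Quinn Davis | 147965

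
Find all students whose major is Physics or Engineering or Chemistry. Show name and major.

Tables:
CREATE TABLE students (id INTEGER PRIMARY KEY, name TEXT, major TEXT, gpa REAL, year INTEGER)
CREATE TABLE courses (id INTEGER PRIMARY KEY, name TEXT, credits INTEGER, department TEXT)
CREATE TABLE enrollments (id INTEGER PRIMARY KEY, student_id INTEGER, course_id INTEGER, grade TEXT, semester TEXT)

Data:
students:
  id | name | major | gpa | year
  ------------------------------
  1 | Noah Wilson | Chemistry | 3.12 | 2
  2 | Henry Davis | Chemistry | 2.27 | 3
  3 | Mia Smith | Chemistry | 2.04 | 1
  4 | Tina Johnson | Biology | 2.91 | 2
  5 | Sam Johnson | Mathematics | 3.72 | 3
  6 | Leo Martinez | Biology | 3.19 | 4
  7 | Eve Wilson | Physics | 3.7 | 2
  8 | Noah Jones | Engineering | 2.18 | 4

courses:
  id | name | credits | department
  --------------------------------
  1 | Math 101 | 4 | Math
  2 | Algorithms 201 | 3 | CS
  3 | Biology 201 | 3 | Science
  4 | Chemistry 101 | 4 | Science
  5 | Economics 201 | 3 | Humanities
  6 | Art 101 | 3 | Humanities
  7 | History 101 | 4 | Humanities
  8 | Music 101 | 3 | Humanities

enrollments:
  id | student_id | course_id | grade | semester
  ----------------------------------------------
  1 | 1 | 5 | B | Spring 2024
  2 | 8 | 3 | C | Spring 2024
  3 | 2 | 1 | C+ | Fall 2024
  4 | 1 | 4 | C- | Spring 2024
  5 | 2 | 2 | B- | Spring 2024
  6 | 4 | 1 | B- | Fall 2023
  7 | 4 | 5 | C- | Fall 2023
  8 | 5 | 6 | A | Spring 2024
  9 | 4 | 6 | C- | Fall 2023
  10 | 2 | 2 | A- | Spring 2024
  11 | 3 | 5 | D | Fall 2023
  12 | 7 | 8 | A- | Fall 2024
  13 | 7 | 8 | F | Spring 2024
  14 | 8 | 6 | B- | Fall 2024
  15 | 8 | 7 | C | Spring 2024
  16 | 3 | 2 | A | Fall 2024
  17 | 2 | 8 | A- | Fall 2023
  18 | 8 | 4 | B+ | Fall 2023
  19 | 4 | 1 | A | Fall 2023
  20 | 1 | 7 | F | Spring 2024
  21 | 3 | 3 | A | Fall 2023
SELECT name, major FROM students WHERE major IN ('Physics', 'Engineering', 'Chemistry')

Execution result:
name | major
Noah Wilson | Chemistry
Henry Davis | Chemistry
Mia Smith | Chemistry
Eve Wilson | Physics
Noah Jones | Engineering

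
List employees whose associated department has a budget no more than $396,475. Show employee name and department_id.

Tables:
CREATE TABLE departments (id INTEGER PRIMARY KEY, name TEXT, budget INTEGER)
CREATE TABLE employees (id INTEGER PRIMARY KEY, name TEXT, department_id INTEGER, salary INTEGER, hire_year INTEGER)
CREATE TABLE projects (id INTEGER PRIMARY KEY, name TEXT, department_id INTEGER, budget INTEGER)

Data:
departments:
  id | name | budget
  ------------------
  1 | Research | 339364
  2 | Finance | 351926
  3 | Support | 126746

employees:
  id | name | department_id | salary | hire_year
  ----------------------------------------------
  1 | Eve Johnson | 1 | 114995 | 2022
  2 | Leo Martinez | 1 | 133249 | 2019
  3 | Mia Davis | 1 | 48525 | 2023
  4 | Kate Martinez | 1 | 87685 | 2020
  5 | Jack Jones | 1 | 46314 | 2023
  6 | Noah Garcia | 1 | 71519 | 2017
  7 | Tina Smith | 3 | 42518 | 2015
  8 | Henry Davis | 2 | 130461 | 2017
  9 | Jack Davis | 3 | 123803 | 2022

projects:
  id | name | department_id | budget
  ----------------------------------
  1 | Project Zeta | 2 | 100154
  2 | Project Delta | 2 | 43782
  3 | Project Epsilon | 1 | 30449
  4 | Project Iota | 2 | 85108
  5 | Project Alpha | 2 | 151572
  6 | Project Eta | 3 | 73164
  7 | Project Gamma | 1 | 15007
SELECT name, department_id FROM employees WHERE department_id IN (SELECT id FROM departments WHERE budget <= 396475)

Execution result:
name | department_id
Eve Johnson | 1
Leo Martinez | 1
Mia Davis | 1
Kate Martinez | 1
Jack Jones | 1
Noah Garcia | 1
Tina Smith | 3
Henry Davis | 2
Jack Davis | 3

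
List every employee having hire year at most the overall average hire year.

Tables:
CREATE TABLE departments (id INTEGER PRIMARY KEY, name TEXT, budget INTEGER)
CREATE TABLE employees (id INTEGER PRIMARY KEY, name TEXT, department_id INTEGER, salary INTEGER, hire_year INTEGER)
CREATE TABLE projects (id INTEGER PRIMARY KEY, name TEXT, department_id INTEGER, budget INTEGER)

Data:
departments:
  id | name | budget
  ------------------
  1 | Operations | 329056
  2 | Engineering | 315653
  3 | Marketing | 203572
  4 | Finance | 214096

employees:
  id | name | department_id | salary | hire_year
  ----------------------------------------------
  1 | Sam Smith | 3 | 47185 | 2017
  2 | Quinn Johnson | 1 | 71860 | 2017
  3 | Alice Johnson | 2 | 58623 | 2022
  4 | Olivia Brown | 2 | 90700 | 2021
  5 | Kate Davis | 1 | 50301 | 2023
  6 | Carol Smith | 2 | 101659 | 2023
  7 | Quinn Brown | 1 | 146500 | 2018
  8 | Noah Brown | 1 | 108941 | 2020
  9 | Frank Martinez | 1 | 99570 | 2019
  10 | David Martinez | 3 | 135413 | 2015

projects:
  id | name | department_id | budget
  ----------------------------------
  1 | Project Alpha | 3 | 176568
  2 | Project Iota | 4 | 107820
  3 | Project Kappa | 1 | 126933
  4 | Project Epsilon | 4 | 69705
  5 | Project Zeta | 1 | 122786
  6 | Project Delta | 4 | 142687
SELECT name, hire_year FROM employees WHERE hire_year <= (SELECT AVG(hire_year) FROM employees)

Execution result:
name | hire_year
Sam Smith | 2017
Quinn Johnson | 2017
Quinn Brown | 2018
Frank Martinez | 2019
David Martinez | 2015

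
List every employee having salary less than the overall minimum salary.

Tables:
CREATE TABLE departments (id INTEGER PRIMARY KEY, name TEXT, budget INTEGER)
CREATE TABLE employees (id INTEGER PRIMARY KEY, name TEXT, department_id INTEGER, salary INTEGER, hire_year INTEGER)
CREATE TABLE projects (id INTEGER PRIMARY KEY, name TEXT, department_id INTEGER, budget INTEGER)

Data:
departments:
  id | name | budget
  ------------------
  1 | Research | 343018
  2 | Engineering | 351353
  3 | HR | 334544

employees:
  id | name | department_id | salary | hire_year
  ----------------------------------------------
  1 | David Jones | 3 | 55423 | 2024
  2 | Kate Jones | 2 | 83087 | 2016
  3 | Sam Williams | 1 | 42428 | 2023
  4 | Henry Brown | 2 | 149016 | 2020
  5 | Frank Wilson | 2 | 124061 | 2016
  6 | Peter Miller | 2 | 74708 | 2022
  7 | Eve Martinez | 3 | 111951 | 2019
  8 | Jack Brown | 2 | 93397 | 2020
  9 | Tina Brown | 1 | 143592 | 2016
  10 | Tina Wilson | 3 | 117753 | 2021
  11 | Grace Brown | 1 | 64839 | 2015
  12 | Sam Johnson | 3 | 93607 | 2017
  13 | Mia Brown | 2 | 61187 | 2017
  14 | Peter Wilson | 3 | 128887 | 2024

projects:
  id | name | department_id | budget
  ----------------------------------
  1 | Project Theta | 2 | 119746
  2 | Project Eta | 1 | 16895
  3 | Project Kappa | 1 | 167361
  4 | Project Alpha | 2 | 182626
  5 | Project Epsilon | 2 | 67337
SELECT name, salary FROM employees WHERE salary < (SELECT MIN(salary) FROM employees)

Execution result:
(no rows)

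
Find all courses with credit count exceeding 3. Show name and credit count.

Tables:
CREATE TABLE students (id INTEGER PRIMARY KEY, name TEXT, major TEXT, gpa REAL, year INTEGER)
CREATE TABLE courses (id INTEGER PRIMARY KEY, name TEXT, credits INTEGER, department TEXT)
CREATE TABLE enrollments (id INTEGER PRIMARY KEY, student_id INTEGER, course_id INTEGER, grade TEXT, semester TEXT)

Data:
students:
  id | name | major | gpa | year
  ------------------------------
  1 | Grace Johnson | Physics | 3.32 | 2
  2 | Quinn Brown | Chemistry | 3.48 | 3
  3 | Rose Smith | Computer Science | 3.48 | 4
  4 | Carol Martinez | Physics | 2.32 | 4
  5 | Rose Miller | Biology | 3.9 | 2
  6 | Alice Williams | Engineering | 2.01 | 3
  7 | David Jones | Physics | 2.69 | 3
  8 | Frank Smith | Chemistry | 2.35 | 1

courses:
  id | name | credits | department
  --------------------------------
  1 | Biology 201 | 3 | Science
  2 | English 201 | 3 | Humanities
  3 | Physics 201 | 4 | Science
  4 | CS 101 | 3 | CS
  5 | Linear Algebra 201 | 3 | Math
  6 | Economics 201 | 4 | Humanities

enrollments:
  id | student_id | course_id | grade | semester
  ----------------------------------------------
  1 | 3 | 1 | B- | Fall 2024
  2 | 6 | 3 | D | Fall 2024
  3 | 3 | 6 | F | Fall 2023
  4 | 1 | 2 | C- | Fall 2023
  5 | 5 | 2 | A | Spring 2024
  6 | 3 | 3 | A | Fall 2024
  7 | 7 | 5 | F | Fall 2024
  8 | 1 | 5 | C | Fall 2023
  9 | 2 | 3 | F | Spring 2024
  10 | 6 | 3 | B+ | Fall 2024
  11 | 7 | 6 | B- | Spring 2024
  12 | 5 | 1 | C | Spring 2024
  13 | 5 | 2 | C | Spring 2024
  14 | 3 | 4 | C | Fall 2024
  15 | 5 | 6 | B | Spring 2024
SELECT name, credits FROM courses WHERE credits > 3

Execution result:
name | credits
Physics 201 | 4
Economics 201 | 4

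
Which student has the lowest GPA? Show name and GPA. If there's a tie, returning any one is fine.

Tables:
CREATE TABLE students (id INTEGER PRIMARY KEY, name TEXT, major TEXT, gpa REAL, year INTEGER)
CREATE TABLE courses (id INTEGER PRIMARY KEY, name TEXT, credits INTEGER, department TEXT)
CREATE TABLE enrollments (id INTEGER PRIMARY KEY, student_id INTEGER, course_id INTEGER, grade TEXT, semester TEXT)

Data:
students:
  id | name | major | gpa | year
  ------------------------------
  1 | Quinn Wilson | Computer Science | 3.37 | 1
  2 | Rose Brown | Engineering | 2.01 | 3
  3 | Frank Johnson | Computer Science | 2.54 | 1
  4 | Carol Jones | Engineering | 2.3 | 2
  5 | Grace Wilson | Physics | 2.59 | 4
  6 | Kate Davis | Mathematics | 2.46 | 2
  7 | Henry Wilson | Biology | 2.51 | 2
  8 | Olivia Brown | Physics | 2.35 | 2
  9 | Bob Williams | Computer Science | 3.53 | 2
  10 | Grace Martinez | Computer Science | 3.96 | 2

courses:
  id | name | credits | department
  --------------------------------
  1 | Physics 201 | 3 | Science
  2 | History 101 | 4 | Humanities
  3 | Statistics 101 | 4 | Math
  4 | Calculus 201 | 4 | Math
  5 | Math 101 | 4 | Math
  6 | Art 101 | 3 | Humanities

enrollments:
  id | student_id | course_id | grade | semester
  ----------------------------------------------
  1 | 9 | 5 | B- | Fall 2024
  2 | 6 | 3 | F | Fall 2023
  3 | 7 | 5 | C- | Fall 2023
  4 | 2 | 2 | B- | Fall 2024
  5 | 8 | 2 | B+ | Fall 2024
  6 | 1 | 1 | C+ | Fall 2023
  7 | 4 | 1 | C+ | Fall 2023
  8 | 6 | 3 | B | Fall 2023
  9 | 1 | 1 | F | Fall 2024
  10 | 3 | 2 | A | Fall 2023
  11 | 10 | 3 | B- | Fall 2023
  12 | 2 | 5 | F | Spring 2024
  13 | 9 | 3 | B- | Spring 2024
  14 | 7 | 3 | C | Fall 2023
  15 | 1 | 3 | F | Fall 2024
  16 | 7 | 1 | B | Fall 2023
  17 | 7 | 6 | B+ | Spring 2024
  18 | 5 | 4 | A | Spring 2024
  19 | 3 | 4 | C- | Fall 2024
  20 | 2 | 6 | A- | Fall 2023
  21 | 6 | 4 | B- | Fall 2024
SELECT name, gpa FROM students ORDER BY gpa ASC LIMIT 1

Execution result:
name | gpa
Rose Brown | 2.01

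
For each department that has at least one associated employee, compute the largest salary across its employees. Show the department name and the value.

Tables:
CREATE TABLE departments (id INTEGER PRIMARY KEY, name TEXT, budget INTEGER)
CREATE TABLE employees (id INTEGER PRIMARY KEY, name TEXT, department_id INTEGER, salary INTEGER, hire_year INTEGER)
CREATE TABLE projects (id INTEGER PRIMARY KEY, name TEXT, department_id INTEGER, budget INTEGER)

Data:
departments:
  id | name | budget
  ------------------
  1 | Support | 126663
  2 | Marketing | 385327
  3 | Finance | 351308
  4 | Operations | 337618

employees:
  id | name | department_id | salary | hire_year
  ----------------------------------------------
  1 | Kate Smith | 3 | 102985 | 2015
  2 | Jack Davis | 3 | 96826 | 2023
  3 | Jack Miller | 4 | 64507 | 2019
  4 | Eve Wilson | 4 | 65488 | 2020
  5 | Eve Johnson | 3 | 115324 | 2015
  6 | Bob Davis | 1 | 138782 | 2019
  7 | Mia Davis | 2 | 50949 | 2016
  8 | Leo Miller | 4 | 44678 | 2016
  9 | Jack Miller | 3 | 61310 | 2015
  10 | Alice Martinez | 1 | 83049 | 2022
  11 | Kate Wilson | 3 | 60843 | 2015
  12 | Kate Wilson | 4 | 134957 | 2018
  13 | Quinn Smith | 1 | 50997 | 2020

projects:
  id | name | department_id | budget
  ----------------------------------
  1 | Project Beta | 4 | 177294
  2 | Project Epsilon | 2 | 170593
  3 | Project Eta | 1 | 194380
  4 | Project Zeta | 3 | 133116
SELECT p.name, MAX(c.salary) AS max_salary FROM employees c JOIN departments p ON c.department_id = p.id GROUP BY p.id, p.name

Execution result:
name | max_salary
Support | 138782
Marketing | 50949
Finance | 115324
Operations | 134957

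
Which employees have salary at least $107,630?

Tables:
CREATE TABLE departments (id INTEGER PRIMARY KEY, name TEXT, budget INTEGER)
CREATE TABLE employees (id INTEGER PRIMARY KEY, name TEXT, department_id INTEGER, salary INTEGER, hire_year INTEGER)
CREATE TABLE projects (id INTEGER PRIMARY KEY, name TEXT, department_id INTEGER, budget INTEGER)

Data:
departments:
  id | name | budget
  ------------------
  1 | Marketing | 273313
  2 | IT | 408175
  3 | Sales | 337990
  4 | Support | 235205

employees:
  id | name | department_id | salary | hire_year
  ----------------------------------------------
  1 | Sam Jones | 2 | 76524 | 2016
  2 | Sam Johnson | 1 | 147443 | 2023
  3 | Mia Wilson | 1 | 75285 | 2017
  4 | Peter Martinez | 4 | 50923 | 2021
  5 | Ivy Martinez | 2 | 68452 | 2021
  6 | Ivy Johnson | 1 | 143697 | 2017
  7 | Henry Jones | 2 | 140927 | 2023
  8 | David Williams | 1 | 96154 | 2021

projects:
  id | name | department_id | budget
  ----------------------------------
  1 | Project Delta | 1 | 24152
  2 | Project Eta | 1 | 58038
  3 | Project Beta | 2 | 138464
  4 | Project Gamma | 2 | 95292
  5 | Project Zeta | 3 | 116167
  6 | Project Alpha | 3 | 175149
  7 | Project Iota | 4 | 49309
SELECT name, salary FROM employees WHERE salary >= 107630

Execution result:
name | salary
Sam Johnson | 147443
Ivy Johnson | 143697
Henry Jones | 140927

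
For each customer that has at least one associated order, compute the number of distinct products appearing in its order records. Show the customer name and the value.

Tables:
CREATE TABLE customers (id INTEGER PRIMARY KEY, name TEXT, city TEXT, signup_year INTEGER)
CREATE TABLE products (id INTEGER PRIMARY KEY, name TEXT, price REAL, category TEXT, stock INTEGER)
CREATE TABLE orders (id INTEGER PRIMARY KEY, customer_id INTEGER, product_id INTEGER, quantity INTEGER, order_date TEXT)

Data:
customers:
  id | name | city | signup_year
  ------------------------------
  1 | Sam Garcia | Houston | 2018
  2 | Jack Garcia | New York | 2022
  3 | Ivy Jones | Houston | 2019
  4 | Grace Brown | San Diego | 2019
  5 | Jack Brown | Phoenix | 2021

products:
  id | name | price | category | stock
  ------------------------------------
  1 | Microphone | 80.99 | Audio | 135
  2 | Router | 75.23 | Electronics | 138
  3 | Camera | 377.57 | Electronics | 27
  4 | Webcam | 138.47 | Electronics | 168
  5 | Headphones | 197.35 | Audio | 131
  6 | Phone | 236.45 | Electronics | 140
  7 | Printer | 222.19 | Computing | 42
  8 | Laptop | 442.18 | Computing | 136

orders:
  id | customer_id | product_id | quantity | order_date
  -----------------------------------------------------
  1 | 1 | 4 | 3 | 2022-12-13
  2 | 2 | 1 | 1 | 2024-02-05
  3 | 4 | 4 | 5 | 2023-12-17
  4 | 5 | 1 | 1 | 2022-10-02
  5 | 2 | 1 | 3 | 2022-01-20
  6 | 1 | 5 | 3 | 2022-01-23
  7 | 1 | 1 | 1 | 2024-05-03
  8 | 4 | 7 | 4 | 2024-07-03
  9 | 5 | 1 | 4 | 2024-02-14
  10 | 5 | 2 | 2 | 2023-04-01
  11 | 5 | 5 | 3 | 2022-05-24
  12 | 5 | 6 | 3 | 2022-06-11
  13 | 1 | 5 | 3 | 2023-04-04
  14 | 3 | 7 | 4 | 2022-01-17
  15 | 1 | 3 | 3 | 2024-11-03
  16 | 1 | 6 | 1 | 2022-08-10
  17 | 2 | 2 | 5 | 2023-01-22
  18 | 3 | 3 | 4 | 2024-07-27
SELECT p.name, COUNT(DISTINCT c.product_id) AS distinct_product_count FROM orders c JOIN customers p ON c.customer_id = p.id GROUP BY p.id, p.name

Execution result:
name | distinct_product_count
Sam Garcia | 5
Jack Garcia | 2
Ivy Jones | 2
Grace Brown | 2
Jack Brown | 4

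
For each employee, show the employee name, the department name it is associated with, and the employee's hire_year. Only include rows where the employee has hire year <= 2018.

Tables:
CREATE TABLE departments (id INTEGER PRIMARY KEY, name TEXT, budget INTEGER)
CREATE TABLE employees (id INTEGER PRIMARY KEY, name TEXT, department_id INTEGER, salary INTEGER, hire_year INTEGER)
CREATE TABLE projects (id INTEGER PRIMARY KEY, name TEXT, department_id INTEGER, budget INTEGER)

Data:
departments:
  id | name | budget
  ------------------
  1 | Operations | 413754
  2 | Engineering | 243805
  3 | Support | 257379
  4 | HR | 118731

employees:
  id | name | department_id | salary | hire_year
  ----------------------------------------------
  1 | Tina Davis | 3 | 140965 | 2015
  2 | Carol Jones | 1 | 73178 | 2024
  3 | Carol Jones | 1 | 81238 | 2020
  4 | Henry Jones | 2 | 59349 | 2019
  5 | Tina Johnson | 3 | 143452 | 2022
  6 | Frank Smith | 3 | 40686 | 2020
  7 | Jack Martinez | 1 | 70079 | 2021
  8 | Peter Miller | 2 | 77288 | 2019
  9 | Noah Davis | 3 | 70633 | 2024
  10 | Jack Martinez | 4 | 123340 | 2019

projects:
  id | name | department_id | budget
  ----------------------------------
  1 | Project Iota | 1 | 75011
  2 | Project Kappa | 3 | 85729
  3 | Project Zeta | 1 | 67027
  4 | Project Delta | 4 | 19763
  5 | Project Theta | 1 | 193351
SELECT c.name, p.name AS department, c.hire_year FROM employees c JOIN departments p ON c.department_id = p.id WHERE c.hire_year <= 2018

Execution result:
name | department | hire_year
Tina Davis | Support | 2015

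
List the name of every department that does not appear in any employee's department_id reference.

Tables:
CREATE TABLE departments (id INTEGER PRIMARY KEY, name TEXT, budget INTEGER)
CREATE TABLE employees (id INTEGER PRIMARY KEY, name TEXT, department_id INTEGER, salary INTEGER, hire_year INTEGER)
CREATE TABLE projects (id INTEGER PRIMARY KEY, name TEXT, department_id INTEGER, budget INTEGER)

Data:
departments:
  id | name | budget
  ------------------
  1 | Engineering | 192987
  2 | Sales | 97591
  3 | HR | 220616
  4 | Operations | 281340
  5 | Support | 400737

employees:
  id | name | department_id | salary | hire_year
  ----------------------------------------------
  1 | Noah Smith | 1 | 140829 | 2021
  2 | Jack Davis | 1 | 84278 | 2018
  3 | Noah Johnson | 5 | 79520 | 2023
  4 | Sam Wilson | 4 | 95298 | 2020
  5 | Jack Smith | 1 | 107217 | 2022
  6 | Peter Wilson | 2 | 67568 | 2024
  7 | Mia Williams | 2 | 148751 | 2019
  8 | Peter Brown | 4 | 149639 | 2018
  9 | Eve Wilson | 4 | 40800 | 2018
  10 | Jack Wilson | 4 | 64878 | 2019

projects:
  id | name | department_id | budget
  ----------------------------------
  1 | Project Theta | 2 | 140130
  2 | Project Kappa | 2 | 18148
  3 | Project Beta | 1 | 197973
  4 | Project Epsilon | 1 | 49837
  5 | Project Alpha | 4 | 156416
SELECT p.name FROM departments p LEFT JOIN employees c ON c.department_id = p.id WHERE c.id IS NULL

Execution result:
HR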